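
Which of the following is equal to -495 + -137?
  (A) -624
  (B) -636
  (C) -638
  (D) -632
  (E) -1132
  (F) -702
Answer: D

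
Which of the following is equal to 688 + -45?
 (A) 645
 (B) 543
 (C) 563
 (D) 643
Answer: D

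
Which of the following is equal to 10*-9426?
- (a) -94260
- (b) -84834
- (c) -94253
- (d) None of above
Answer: a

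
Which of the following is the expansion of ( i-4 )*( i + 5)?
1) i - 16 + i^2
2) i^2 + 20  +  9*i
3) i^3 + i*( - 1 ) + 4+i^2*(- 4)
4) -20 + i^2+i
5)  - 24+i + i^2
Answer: 4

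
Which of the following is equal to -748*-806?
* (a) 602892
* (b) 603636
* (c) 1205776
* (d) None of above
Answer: d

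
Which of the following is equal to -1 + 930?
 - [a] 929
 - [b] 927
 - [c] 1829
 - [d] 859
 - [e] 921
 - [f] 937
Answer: a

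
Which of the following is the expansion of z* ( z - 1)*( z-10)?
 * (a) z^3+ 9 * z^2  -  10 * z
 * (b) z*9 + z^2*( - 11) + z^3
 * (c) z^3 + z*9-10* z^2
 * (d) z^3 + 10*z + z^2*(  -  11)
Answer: d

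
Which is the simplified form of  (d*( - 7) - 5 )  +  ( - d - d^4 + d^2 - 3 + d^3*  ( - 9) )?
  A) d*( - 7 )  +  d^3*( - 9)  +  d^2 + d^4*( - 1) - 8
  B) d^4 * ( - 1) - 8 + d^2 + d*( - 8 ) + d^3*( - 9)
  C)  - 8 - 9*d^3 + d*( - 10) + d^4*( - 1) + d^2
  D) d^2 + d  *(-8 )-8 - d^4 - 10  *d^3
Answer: B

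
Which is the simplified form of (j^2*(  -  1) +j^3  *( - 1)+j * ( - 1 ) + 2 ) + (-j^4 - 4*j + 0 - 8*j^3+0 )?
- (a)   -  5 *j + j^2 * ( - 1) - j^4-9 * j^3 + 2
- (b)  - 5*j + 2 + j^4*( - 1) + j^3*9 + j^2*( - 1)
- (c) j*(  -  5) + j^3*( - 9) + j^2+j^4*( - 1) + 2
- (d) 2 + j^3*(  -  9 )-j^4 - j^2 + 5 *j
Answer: a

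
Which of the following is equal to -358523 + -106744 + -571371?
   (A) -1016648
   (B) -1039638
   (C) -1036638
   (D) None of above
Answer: C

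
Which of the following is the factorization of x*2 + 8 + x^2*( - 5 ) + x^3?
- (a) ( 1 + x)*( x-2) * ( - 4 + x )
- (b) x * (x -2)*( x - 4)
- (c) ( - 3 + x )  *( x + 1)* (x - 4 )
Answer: a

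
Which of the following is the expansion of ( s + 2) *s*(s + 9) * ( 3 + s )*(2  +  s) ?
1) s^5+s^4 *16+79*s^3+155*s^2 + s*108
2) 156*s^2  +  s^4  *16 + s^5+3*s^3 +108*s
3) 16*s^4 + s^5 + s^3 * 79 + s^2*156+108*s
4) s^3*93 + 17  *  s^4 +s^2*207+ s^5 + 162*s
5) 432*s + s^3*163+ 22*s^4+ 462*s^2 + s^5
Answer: 3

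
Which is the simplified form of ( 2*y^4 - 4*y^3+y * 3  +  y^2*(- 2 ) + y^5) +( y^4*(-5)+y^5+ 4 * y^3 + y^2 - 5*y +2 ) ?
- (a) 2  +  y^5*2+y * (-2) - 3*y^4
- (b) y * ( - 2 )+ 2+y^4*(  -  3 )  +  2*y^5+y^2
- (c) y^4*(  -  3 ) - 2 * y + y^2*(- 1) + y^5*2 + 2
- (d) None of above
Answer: c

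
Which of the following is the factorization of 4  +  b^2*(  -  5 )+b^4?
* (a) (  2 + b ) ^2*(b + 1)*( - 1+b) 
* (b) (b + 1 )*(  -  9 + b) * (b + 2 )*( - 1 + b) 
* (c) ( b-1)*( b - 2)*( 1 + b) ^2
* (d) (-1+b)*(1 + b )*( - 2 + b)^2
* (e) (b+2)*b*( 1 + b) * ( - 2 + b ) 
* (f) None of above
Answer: f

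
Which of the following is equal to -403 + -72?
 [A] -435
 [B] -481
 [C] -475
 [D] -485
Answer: C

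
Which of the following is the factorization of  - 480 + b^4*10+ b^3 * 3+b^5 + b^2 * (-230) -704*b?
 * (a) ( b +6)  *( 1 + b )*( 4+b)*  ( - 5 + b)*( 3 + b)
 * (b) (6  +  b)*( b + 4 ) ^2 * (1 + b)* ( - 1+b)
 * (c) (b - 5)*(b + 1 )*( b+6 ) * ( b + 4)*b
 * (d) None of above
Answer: d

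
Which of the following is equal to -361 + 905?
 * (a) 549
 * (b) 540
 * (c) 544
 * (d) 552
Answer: c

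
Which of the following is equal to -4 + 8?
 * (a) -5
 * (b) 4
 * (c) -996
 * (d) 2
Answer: b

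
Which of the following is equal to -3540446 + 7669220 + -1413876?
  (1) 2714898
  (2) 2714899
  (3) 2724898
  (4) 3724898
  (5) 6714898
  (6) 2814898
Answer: 1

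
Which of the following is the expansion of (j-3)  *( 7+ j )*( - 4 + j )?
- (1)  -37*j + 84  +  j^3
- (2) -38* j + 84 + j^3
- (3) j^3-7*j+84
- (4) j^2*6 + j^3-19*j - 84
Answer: 1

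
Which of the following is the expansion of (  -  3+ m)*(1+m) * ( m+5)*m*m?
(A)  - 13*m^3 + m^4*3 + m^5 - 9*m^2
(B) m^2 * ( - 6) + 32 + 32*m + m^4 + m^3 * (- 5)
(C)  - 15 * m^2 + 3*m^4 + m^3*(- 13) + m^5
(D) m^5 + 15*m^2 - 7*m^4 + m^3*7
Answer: C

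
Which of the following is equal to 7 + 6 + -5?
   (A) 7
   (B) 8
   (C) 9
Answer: B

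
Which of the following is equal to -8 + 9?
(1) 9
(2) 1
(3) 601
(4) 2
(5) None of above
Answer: 2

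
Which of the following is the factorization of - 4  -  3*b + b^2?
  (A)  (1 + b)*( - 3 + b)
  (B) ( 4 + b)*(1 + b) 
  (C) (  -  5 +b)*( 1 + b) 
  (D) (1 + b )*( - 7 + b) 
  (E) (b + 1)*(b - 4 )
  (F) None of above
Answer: E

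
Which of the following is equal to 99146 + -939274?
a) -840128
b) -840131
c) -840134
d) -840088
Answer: a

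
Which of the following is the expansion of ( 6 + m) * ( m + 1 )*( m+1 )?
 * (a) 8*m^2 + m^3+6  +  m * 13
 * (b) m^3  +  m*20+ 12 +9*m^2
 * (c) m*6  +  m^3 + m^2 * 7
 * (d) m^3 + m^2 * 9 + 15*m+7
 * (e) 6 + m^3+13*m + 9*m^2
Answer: a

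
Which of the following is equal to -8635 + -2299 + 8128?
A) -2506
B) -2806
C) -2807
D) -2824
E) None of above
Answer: B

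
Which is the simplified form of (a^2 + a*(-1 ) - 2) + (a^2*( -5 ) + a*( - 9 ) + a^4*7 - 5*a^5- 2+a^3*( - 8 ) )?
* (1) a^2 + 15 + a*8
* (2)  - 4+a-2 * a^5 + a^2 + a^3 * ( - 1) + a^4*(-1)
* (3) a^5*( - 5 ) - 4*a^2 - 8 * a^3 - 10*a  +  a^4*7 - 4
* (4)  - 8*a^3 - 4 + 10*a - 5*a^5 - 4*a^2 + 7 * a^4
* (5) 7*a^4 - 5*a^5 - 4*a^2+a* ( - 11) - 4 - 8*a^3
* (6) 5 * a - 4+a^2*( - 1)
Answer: 3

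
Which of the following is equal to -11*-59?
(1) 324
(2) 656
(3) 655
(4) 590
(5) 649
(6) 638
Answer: 5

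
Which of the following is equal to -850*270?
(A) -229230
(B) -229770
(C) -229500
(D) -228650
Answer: C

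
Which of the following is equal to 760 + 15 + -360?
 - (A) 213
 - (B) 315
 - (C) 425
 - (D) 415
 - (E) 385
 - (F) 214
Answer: D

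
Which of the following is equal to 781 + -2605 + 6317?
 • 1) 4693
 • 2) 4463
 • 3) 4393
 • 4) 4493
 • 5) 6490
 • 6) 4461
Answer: 4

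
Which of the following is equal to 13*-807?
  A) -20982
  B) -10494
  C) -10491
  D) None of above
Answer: C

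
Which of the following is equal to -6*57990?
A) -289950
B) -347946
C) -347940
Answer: C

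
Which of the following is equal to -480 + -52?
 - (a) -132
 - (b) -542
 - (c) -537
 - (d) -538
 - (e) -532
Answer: e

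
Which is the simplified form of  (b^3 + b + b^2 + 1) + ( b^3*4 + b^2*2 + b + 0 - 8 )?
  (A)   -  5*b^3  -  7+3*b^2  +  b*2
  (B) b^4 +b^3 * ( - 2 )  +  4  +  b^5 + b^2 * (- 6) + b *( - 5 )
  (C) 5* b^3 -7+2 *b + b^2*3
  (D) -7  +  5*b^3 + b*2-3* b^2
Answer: C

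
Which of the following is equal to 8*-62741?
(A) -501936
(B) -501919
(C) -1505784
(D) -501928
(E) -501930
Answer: D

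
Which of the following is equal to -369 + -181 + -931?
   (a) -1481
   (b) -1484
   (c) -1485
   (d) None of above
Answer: a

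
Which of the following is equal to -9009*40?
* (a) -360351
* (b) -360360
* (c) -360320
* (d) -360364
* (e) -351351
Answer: b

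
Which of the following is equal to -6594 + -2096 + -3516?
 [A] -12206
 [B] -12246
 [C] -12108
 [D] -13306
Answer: A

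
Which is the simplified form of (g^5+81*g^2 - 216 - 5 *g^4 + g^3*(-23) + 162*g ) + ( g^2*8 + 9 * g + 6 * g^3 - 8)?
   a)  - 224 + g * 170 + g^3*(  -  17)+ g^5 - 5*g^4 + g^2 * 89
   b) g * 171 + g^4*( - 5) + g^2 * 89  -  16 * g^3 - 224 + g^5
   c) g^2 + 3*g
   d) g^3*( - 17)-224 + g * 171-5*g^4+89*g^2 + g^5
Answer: d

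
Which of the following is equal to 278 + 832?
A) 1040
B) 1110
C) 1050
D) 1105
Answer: B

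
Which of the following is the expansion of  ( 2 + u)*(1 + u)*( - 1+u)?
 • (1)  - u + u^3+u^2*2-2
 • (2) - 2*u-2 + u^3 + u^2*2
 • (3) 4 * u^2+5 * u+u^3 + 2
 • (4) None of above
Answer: 1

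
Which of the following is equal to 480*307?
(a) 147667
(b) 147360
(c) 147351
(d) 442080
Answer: b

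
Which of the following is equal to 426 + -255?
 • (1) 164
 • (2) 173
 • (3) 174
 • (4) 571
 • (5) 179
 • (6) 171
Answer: 6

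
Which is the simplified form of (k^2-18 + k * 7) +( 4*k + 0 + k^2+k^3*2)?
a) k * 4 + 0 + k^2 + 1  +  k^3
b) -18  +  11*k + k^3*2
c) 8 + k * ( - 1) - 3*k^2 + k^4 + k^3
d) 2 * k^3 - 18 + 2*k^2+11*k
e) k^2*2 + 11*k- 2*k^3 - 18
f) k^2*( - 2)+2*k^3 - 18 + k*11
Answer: d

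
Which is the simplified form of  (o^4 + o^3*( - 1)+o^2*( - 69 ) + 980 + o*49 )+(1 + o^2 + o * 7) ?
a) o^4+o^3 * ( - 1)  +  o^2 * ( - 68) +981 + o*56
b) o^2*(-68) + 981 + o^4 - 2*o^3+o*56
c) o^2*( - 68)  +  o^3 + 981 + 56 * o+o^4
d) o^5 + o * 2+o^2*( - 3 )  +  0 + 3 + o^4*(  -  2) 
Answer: a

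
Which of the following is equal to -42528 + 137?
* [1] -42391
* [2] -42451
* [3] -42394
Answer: 1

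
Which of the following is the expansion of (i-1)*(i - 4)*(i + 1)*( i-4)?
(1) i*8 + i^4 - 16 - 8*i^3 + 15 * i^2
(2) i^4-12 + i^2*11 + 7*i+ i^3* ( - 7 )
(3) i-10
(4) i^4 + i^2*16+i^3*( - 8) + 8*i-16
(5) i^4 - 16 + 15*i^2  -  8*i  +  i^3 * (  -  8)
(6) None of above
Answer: 1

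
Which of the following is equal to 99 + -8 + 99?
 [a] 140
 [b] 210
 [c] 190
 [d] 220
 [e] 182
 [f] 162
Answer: c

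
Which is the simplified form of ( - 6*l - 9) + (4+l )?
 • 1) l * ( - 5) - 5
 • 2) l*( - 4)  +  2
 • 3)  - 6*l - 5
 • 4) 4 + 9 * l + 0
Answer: 1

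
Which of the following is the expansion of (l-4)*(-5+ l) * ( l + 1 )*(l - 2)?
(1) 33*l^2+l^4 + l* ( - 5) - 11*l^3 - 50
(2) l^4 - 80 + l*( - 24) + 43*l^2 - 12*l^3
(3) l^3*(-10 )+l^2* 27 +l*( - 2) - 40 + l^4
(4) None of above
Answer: 3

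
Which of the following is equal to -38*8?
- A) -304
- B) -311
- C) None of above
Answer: A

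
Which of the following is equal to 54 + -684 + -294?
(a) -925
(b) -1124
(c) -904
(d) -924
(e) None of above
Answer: d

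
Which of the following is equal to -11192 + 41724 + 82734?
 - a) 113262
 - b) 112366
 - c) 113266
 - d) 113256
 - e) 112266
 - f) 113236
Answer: c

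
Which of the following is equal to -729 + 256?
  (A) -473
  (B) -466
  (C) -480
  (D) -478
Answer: A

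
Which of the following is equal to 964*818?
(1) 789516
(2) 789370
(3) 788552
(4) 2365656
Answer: 3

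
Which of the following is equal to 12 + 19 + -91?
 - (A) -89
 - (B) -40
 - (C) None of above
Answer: C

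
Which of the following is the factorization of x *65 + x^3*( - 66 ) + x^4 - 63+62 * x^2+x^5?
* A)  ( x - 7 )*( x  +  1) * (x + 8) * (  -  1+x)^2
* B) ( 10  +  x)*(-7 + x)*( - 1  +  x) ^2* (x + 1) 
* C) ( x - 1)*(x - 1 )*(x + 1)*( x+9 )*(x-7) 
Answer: C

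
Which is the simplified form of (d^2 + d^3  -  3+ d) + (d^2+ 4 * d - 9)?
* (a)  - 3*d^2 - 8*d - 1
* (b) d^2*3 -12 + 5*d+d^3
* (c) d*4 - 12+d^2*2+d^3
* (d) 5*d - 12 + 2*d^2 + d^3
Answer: d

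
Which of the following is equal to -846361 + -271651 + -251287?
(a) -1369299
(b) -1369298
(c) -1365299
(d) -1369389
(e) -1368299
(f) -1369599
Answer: a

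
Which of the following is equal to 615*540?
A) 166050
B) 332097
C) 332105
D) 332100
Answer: D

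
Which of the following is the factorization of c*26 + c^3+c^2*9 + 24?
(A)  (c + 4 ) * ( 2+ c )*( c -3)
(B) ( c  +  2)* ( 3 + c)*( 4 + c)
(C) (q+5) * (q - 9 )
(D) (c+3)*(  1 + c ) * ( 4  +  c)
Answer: B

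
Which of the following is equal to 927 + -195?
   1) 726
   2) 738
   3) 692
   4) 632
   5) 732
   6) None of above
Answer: 5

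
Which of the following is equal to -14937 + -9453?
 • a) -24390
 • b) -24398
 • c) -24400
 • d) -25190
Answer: a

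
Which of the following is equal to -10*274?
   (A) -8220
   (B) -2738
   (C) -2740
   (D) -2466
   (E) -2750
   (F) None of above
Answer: C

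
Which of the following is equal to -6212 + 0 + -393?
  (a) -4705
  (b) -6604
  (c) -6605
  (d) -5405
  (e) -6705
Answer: c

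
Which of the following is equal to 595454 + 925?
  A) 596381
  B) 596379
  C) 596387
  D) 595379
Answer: B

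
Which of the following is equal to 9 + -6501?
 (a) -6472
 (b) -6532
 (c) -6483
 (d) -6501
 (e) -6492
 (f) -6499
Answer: e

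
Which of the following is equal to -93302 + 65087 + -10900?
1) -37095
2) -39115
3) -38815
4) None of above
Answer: 2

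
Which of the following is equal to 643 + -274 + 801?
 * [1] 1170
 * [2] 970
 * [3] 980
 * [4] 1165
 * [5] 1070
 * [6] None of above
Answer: 1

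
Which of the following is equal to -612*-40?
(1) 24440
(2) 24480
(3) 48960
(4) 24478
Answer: 2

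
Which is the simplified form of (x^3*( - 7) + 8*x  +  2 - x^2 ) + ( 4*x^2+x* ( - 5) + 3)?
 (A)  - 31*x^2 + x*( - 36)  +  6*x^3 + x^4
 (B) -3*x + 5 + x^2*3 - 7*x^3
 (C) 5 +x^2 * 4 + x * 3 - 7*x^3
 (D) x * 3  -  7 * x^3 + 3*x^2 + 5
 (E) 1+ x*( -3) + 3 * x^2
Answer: D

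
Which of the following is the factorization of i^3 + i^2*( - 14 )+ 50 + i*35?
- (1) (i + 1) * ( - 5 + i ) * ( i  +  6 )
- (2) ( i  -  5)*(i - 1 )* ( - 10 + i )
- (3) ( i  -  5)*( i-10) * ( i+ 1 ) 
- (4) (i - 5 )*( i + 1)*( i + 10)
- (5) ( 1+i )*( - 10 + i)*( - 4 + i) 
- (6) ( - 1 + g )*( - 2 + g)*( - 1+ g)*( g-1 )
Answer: 3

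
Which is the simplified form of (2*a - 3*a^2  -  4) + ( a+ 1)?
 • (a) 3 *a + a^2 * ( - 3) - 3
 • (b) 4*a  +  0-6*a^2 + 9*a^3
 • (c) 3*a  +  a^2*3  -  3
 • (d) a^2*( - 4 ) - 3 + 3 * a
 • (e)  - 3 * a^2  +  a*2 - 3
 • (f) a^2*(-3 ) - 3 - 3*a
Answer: a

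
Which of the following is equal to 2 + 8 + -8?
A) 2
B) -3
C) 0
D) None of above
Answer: A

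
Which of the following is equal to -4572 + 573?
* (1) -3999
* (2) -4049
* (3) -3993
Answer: 1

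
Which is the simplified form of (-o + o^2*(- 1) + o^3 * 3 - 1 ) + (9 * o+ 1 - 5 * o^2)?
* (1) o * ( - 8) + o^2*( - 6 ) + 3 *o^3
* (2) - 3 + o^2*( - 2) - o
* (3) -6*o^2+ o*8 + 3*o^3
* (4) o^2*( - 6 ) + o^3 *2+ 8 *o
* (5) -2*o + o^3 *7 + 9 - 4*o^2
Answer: 3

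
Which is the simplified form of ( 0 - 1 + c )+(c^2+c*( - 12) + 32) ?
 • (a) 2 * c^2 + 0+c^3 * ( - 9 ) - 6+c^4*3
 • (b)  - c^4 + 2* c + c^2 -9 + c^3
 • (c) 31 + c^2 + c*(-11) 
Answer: c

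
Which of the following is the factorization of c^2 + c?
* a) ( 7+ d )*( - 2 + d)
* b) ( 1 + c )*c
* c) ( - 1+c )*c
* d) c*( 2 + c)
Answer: b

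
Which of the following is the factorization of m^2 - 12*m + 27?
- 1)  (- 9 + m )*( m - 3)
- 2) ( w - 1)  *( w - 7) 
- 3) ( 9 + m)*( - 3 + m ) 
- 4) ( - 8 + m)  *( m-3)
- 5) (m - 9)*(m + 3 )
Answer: 1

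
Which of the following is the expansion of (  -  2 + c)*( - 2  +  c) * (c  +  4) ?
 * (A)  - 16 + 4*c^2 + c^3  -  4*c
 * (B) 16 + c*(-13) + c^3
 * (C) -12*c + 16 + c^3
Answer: C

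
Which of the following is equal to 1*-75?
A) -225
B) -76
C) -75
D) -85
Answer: C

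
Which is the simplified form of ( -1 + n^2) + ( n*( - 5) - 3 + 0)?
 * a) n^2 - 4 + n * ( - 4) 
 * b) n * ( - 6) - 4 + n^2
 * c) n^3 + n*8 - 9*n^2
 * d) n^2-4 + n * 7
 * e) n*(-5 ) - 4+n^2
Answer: e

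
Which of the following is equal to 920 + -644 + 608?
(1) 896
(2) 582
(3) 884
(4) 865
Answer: 3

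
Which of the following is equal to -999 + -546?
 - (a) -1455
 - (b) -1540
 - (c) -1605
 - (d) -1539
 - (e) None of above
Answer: e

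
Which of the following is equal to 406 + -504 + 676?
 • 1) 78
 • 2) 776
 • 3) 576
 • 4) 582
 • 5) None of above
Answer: 5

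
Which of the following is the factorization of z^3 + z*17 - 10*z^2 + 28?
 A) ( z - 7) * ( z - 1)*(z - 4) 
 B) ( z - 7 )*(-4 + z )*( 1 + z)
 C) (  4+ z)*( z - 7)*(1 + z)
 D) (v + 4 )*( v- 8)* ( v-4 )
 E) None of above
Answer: B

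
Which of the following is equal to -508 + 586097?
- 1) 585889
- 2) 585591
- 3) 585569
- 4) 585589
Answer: 4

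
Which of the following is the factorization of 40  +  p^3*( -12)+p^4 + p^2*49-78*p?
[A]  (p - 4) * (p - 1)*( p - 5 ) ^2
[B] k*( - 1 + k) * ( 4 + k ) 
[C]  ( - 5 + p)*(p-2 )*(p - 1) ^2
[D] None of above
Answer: D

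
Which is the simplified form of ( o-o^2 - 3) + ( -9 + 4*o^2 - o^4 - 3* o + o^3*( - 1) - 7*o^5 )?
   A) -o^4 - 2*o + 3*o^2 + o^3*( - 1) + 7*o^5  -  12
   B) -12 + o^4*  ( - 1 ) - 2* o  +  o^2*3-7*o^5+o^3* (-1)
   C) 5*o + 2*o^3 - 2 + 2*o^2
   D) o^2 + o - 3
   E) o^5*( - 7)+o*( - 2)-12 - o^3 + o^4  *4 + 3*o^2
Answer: B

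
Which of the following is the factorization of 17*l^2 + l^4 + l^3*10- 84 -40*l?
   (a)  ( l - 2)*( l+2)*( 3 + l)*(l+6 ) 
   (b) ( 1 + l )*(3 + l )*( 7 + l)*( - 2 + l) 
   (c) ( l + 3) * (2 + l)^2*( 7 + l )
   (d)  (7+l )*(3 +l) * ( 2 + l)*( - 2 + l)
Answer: d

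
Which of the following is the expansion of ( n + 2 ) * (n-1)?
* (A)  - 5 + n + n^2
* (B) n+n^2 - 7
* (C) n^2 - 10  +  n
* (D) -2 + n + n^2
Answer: D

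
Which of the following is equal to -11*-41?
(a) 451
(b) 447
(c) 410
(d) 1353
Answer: a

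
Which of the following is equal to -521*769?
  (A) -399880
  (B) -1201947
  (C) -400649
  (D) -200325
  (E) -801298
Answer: C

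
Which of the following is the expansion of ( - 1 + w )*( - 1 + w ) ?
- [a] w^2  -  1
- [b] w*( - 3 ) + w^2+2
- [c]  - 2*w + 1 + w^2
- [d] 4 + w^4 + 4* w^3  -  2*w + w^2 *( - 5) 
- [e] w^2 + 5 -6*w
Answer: c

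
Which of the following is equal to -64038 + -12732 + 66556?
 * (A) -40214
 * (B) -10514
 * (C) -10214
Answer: C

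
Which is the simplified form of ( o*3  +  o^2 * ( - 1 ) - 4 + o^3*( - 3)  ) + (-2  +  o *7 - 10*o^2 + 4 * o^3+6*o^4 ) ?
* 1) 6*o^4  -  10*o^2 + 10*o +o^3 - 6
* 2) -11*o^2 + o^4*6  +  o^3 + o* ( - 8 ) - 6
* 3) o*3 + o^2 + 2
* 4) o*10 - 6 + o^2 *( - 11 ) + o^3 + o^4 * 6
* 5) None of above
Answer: 4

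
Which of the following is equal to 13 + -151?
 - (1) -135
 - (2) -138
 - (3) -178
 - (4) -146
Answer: 2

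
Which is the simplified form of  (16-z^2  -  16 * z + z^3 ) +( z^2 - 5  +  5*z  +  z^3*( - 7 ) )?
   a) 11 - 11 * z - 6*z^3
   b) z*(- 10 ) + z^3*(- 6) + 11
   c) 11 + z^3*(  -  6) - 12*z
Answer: a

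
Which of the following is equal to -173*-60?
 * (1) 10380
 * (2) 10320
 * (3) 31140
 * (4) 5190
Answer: 1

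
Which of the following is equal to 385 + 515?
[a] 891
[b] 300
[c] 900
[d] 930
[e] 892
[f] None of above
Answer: c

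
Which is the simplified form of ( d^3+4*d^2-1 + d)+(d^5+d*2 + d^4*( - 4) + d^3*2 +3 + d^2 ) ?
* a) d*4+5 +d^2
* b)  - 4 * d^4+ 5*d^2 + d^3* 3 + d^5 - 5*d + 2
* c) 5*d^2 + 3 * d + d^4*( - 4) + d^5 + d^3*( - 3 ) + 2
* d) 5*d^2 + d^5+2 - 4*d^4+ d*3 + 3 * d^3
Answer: d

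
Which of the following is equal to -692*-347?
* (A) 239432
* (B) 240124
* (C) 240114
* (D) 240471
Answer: B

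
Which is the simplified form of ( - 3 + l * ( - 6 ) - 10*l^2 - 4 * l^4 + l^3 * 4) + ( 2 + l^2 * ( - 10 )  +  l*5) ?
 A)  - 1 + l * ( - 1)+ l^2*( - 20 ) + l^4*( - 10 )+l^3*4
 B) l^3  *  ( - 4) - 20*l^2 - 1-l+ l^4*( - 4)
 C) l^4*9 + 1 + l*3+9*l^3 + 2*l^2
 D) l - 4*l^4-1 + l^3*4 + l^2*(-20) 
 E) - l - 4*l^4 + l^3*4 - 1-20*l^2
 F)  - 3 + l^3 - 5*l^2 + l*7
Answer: E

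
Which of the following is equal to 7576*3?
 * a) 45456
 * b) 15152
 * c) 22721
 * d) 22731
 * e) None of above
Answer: e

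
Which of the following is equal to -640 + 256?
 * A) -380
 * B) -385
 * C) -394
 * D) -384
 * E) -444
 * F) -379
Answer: D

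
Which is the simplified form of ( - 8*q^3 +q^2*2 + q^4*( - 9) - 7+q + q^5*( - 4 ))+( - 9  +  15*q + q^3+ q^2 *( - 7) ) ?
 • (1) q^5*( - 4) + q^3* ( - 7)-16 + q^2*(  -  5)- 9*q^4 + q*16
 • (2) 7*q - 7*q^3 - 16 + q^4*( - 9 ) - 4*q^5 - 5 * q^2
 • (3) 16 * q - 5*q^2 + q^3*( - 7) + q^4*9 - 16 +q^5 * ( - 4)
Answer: 1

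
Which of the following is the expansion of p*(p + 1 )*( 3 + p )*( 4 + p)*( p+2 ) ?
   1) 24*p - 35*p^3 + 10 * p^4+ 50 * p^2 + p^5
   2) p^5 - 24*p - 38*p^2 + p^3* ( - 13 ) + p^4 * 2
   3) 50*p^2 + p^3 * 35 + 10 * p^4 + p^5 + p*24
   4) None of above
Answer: 3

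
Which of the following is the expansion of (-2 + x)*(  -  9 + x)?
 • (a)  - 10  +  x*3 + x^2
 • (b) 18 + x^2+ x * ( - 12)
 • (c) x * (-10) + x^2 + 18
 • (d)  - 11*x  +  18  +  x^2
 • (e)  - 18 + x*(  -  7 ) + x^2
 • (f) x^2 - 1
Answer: d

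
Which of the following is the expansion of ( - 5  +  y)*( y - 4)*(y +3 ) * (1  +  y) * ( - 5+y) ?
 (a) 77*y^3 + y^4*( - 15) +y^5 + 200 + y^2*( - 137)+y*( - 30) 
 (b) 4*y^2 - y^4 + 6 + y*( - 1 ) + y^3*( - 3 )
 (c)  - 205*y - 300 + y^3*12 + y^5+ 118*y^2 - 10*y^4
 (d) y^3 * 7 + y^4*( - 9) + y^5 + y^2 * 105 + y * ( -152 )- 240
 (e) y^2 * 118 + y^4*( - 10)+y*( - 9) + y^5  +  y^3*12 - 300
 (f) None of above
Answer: c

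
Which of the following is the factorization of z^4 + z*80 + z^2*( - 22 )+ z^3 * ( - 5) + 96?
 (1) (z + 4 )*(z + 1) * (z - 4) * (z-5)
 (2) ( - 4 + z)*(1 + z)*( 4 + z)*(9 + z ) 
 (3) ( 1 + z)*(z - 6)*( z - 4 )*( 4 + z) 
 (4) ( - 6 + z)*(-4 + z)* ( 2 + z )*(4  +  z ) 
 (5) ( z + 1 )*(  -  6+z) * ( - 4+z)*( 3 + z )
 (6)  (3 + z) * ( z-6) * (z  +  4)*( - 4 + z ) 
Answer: 3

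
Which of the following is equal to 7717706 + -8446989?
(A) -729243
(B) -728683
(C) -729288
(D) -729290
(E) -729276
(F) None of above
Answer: F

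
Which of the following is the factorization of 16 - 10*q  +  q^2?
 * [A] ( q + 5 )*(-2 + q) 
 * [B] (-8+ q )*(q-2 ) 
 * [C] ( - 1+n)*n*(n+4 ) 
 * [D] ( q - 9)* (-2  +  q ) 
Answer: B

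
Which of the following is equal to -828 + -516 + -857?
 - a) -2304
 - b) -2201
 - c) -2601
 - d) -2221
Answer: b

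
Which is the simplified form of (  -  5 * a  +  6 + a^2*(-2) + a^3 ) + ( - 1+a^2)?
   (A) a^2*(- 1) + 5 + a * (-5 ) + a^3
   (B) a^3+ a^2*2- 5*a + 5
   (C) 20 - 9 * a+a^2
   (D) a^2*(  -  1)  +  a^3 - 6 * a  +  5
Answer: A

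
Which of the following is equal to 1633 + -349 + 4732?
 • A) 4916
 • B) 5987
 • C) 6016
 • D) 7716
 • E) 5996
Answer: C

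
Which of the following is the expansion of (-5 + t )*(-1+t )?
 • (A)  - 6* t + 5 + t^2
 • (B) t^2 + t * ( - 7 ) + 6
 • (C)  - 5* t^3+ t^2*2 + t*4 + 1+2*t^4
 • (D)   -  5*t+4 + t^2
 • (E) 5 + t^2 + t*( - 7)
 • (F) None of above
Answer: A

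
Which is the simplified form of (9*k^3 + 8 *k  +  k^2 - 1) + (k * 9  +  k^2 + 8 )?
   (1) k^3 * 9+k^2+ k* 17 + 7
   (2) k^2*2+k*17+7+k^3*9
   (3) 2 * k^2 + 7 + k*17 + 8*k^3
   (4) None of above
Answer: 2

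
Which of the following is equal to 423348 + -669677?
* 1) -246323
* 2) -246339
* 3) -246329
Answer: 3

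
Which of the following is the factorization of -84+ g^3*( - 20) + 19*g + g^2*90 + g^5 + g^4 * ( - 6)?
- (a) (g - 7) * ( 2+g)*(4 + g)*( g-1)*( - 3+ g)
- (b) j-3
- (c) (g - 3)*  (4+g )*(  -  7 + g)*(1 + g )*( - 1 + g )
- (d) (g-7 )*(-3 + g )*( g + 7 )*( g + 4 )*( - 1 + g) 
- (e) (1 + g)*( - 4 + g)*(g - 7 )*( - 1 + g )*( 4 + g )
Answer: c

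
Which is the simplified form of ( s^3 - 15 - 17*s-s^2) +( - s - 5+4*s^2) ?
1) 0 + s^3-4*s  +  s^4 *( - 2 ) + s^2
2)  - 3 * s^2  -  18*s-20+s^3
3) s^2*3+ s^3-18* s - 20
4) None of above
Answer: 3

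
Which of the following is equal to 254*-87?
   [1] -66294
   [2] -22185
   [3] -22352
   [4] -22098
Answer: 4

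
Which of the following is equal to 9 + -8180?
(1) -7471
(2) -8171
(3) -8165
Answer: 2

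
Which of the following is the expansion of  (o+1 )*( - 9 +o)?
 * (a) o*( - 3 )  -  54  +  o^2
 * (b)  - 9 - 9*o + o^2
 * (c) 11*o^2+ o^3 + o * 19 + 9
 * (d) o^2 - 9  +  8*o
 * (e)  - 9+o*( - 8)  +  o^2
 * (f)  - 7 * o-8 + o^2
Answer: e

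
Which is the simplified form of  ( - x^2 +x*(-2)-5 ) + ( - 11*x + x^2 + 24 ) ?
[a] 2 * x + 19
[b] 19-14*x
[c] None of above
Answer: c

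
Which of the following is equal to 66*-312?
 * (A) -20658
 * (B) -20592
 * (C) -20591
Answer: B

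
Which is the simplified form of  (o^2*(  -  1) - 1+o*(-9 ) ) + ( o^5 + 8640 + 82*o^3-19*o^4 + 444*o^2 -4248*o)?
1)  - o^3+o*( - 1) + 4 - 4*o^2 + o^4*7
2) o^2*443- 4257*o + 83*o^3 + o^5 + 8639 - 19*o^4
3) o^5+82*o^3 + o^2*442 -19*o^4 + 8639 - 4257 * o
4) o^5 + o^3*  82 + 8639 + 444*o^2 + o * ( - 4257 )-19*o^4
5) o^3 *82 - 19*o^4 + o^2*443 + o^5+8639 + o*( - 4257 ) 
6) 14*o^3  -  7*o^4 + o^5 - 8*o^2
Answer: 5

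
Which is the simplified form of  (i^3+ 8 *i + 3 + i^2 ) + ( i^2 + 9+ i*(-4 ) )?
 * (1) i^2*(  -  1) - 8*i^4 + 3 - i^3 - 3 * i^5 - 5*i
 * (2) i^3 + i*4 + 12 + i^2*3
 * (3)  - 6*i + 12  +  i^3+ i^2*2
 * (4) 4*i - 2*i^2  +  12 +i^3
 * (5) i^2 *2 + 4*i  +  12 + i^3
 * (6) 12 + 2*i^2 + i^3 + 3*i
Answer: 5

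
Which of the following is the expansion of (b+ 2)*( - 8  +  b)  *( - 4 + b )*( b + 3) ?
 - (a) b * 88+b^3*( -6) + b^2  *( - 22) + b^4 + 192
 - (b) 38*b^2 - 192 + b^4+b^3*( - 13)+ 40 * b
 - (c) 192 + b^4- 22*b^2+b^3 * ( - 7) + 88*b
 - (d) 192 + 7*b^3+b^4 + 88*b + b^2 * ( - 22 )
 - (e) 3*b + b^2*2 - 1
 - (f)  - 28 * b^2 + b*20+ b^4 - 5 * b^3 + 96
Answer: c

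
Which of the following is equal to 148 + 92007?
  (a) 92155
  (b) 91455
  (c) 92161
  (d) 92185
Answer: a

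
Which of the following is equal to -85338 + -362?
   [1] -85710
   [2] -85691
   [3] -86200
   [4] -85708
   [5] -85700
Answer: 5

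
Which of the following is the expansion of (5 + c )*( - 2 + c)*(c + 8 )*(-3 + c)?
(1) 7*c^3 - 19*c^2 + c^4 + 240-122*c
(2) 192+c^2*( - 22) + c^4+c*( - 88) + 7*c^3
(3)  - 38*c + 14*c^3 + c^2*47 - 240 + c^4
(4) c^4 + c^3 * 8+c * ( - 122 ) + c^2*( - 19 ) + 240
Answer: 4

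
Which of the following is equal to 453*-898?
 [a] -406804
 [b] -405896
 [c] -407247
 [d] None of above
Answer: d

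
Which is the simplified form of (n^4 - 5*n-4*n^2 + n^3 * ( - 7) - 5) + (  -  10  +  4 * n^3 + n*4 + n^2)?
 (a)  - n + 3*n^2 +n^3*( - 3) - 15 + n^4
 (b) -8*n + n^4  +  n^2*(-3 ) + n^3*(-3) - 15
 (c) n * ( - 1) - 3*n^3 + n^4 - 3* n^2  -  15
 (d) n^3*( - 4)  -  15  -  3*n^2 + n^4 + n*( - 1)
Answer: c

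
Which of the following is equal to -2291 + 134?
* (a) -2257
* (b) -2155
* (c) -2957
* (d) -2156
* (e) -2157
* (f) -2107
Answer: e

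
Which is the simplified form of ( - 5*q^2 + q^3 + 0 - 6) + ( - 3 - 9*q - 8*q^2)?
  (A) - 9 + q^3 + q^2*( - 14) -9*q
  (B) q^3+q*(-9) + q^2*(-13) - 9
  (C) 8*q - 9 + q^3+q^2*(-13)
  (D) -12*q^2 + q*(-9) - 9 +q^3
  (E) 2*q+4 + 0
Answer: B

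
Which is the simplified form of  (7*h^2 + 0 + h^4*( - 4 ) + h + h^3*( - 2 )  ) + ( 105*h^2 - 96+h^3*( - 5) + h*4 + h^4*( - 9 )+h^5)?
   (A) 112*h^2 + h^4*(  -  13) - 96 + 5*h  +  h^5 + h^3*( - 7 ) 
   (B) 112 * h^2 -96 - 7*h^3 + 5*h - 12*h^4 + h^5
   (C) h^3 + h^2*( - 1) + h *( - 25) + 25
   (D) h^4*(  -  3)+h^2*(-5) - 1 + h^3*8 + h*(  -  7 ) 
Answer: A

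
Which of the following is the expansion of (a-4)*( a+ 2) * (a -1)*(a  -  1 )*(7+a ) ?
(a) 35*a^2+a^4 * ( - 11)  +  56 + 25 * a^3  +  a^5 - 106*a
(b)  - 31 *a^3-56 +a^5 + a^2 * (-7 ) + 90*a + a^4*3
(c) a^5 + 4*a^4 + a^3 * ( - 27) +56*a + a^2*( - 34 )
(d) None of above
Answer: b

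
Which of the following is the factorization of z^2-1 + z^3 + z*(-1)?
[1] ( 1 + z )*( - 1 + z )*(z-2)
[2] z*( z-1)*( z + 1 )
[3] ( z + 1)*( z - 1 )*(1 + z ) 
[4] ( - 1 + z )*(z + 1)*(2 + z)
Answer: 3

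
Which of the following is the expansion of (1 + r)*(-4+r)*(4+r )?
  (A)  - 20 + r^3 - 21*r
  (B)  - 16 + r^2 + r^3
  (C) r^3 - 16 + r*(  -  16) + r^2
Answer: C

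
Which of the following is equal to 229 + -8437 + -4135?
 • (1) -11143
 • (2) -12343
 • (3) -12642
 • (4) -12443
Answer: 2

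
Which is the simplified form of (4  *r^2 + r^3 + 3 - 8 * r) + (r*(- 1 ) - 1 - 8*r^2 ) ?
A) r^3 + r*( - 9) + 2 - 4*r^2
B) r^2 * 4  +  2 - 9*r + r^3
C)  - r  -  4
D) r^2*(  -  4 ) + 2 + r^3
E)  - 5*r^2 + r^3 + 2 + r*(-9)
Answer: A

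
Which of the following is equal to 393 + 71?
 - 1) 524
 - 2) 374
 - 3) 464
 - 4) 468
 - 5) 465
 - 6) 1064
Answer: 3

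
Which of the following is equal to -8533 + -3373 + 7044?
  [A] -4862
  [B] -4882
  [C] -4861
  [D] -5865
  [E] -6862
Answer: A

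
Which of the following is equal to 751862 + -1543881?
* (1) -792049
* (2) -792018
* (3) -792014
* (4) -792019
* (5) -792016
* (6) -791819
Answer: 4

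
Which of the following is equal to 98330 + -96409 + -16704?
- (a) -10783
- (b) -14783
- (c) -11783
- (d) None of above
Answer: b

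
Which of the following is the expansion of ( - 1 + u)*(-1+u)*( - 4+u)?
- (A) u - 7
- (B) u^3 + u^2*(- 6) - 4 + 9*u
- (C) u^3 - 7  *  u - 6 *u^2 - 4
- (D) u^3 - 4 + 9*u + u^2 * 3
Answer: B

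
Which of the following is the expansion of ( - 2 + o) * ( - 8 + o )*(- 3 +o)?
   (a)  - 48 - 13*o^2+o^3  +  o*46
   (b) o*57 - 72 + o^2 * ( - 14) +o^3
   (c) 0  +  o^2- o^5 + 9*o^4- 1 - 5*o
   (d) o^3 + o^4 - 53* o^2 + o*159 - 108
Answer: a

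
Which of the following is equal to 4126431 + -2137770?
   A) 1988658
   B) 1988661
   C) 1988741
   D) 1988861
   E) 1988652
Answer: B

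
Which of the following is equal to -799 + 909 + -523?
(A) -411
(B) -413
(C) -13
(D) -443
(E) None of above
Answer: B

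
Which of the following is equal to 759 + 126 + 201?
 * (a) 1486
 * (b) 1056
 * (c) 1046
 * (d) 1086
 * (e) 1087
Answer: d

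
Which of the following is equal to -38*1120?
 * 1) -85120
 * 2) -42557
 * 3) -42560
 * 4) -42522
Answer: 3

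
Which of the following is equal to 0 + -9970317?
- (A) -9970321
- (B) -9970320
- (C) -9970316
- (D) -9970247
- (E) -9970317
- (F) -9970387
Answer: E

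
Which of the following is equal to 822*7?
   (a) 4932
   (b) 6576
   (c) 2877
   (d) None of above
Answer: d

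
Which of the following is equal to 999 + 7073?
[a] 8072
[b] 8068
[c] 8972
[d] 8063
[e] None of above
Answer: a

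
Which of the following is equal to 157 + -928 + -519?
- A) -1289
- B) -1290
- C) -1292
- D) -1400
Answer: B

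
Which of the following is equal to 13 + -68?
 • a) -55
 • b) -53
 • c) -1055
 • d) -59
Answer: a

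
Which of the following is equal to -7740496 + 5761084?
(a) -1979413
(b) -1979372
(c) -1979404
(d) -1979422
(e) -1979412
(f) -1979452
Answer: e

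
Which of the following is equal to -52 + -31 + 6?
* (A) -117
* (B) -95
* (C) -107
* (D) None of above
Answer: D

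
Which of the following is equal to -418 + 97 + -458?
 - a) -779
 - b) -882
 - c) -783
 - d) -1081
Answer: a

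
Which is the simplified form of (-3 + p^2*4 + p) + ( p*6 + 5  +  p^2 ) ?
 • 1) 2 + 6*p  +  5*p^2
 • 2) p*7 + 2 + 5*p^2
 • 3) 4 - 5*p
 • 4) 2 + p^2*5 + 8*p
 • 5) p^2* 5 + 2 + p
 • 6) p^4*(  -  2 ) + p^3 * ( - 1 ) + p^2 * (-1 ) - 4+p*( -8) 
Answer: 2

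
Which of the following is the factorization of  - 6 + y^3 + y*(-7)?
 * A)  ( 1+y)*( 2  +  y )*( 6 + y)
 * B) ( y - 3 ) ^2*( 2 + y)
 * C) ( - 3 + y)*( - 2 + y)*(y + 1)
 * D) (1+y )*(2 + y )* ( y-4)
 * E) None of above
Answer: E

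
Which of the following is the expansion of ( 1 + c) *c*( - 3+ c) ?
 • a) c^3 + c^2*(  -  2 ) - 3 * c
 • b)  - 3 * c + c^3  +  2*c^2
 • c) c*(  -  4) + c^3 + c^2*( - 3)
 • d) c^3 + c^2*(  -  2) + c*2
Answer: a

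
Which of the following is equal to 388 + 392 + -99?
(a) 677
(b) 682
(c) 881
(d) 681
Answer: d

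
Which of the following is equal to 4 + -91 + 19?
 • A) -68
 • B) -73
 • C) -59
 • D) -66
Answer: A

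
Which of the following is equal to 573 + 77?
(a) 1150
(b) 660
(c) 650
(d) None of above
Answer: c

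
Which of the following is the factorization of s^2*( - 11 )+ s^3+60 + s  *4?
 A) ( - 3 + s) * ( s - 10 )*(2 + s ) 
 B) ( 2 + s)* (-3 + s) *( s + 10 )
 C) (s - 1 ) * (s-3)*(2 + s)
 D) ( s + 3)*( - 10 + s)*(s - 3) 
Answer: A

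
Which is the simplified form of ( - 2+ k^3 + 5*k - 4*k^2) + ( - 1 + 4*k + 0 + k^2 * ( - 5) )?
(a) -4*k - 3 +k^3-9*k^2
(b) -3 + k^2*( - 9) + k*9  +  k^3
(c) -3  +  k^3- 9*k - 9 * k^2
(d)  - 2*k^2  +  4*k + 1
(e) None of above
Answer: b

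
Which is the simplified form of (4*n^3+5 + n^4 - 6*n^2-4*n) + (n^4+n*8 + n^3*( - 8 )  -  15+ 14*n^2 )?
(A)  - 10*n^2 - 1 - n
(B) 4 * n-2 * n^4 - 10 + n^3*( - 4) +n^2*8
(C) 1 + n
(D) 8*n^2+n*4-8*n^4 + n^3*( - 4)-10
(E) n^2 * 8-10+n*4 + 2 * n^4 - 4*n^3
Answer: E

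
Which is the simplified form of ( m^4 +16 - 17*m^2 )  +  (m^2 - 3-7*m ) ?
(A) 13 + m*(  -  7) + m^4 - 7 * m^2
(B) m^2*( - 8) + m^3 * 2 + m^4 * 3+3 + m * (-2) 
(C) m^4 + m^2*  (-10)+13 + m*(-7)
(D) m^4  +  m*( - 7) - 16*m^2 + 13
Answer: D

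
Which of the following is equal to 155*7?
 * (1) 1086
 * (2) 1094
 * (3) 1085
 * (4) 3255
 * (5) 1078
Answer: 3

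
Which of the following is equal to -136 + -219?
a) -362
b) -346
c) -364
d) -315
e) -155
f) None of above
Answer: f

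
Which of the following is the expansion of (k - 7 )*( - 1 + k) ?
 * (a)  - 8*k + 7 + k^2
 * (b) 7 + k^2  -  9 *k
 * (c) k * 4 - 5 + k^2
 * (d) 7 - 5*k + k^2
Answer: a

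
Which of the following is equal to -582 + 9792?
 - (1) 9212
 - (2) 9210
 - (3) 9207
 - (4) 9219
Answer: 2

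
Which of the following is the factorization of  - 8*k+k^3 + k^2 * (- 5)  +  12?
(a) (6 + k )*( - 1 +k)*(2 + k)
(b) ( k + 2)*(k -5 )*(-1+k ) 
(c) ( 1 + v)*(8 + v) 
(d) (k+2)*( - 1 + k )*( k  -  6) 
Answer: d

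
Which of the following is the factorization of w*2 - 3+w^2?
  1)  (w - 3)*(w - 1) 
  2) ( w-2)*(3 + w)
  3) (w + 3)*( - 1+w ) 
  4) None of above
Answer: 3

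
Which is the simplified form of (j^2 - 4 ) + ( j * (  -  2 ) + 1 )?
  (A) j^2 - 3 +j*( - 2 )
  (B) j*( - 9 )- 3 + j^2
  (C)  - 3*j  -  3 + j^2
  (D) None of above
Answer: A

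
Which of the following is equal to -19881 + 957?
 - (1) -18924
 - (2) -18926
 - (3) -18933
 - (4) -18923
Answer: 1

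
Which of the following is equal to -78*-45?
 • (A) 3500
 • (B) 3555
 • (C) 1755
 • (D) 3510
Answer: D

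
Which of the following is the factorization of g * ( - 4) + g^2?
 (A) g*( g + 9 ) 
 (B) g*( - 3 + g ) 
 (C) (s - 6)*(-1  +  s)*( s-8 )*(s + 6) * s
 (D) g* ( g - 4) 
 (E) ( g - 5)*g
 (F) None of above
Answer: D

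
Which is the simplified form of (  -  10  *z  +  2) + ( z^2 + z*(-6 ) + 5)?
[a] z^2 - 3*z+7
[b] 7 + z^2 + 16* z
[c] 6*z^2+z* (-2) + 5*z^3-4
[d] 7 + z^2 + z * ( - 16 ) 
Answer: d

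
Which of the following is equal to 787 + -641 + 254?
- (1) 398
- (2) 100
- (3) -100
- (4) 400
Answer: 4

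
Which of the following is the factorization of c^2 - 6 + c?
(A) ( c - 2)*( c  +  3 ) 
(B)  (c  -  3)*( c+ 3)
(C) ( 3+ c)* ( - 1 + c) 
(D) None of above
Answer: A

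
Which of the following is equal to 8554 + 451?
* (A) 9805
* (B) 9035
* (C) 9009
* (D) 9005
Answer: D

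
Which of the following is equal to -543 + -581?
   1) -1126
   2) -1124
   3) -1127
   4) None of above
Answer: 2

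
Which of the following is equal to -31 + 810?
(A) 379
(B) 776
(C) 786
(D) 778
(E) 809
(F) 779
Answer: F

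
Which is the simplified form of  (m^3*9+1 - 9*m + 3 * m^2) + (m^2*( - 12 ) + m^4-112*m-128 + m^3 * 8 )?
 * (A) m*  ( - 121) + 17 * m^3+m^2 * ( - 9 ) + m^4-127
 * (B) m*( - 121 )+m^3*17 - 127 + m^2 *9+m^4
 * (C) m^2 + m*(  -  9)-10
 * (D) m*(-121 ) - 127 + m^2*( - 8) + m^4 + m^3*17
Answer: A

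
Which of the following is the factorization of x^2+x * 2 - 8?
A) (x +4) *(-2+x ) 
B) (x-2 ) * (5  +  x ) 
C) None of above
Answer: A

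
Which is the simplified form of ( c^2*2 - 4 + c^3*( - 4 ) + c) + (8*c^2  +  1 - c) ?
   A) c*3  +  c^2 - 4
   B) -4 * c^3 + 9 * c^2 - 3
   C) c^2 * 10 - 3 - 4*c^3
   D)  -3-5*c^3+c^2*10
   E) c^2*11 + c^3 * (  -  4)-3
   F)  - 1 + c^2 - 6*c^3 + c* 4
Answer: C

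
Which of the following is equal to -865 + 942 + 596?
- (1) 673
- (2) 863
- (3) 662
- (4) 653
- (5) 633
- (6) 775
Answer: 1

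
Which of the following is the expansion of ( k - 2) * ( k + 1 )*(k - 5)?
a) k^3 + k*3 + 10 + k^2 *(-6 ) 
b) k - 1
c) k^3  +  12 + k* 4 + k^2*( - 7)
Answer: a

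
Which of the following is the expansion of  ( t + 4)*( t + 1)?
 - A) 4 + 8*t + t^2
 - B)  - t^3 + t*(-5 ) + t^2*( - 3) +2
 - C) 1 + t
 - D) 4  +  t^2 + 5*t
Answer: D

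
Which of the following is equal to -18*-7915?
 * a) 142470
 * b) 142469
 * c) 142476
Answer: a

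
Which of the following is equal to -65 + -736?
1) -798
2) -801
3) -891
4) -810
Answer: 2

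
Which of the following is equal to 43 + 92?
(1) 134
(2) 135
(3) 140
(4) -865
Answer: 2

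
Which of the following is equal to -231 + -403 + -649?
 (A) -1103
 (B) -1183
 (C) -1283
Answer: C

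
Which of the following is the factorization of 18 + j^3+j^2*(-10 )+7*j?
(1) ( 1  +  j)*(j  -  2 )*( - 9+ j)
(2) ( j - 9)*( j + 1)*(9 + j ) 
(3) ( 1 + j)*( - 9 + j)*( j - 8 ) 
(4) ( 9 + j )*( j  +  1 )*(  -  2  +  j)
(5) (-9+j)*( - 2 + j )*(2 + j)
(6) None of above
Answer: 1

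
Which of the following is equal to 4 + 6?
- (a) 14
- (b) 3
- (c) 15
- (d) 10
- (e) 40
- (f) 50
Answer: d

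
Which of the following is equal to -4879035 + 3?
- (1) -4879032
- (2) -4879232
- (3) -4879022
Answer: 1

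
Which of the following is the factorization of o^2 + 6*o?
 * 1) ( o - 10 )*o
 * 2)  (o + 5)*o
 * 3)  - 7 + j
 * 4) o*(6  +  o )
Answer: 4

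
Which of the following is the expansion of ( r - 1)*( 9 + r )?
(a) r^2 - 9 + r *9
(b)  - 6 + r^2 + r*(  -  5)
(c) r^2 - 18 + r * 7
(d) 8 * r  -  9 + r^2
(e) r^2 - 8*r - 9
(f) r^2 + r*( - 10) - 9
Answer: d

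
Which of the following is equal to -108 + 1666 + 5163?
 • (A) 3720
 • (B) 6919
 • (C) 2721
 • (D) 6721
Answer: D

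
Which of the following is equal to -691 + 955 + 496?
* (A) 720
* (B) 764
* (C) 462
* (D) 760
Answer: D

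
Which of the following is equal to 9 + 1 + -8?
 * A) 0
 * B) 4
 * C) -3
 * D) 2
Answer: D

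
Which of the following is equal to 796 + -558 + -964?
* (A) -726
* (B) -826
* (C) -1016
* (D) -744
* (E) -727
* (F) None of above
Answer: A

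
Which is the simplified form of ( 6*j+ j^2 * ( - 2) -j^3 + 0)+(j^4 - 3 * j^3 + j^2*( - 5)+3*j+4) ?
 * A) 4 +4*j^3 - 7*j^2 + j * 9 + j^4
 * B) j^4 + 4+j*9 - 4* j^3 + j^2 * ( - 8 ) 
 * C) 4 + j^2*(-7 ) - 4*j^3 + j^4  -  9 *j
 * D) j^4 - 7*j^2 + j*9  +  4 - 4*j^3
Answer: D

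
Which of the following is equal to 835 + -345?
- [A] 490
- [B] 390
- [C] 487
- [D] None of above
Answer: A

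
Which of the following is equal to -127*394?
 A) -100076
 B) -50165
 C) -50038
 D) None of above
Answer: C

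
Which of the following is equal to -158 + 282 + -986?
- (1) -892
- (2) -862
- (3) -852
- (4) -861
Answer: 2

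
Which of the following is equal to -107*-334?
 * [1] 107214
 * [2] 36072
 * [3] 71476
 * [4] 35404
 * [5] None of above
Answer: 5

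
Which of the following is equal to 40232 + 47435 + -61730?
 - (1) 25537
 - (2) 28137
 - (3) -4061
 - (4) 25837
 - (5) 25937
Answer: 5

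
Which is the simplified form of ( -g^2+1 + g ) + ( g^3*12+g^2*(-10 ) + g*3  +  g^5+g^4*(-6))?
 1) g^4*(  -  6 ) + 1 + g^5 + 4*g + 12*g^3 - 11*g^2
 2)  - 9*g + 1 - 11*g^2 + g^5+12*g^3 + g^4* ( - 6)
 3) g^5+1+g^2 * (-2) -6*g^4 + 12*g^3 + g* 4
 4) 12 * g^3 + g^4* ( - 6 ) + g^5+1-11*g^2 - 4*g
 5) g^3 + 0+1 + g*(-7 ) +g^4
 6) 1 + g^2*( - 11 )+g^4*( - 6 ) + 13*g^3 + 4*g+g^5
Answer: 1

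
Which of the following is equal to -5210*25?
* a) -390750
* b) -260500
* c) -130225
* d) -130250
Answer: d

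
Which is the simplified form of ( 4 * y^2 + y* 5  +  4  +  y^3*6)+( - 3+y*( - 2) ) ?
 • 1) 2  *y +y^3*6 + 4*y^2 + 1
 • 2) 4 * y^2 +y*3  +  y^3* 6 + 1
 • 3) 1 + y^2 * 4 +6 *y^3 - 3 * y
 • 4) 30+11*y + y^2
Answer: 2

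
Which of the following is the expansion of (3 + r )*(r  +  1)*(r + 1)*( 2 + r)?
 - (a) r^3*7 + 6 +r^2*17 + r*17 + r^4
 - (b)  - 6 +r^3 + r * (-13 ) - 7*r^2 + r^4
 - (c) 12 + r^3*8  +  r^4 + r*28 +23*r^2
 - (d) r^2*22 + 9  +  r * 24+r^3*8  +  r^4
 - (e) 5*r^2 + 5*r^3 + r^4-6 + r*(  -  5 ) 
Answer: a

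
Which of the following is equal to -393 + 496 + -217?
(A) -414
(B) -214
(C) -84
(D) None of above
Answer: D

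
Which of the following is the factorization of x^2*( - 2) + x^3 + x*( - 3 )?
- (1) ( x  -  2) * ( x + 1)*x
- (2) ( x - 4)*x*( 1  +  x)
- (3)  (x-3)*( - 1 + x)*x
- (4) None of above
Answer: 4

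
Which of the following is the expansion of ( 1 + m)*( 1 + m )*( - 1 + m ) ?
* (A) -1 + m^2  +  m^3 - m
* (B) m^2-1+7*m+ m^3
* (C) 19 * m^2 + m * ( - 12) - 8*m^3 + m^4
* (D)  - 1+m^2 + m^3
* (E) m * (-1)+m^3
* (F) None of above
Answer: A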